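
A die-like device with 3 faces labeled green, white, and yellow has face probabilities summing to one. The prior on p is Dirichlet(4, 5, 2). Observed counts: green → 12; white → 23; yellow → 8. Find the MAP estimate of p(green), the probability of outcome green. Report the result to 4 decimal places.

MAP estimate of p(green) = 0.2941

The posterior is Dirichlet(αᵢ + nᵢ) = Dirichlet(16, 28, 10).
For a Dirichlet(a₁,…,a_K) with all aᵢ > 1, the mode has j-th component (aⱼ − 1)/(Σaᵢ − K).
Here Σaᵢ = 54 and K = 3, so p(green) = (16 − 1)/(54 − 3) = 15/51 ≈ 0.2941.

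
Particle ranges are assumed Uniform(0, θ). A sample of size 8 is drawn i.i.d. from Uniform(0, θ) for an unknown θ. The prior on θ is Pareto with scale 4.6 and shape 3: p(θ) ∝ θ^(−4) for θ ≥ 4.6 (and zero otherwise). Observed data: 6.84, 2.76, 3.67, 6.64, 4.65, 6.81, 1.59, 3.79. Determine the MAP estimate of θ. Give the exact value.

The Uniform(0, θ) likelihood is θ^(−n) for θ ≥ max(xᵢ), zero otherwise. Here max(xᵢ) = 6.84.
Posterior ∝ θ^(−4) · θ^(−8) = θ^(−12) on θ ≥ max(4.6, 6.84) = 6.84.
This density is strictly decreasing in θ, so the posterior mode lies at the lower boundary of the support.

θ̂_MAP = 6.84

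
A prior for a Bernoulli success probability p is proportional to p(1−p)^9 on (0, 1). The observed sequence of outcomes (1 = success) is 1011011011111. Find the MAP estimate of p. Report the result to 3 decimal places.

The prior density ∝ p(1−p)^9 is the kernel of Beta(2, 10).
Data: 10 successes in 13 trials (from the sequence). The binomial likelihood contributes p^10(1−p)^3, so the posterior is Beta(2+10, 10+3) = Beta(12, 13).
For Beta(a, b) with a, b > 1 the mode is (a−1)/(a+b−2) = 11/23 ≈ 0.478.

p̂_MAP = 0.478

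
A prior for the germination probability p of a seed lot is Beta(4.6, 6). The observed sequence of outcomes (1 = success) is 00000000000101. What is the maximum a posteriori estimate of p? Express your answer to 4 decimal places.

p̂_MAP = 0.2478

Prior: Beta(4.6, 6).
Data: 2 successes in 14 trials (from the sequence). The binomial likelihood contributes p^2(1−p)^12, so the posterior is Beta(4.6+2, 6+12) = Beta(6.6, 18).
For Beta(a, b) with a, b > 1 the mode is (a−1)/(a+b−2) = 5.6/22.6 ≈ 0.2478.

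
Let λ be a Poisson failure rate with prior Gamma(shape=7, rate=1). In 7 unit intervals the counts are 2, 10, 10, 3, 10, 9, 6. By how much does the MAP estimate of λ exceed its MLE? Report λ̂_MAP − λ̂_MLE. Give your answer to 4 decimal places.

MAP − MLE = -0.1429

Σxᵢ = 50. Posterior is Gamma(57, 8); MAP = (57−1)/8 = 56/8 ≈ 7.00000.
MLE = x̄ = 50/7 ≈ 7.14286.
Difference = 56/8 − 50/7 = -1/7 ≈ -0.1429.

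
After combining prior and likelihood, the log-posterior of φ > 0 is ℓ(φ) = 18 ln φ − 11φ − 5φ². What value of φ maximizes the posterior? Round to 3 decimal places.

φ̂_MAP = 0.900

ℓ'(φ) = 18/φ − 11 − 10φ. Setting this to zero and multiplying by φ: 10φ² + 11φ − 18 = 0.
φ = (−11 + √(11² + 4·10·18)) / (2·10) = (−11 + √841) / 20 = (−11 + 29)/20 = 9/10.
ℓ''(φ) = −18/φ² − 10 < 0, confirming a maximum.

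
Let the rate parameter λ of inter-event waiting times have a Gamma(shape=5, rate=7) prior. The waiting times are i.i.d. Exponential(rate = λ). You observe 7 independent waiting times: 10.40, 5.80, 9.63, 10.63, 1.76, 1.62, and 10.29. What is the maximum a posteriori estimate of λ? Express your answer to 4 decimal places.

The Exponential(rate=λ) likelihood is ∝ λ^n e^(−λΣtᵢ). Here n = 7 and Σtᵢ = 10.40 + 5.80 + 9.63 + 10.63 + 1.76 + 1.62 + 10.29 = 50.13.
Posterior ∝ λ^4e^(−7λ) · λ^7e^(−50.13λ) = λ^11e^(−57.13λ), i.e. Gamma(12, 57.13).
Mode = (a−1)/b = 11/57.13 ≈ 0.1925.

λ̂_MAP = 0.1925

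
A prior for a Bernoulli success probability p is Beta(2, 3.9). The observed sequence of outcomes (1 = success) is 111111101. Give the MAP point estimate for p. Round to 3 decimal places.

Prior: Beta(2, 3.9).
Data: 8 successes in 9 trials (from the sequence). The binomial likelihood contributes p^8(1−p)^1, so the posterior is Beta(2+8, 3.9+1) = Beta(10, 4.9).
For Beta(a, b) with a, b > 1 the mode is (a−1)/(a+b−2) = 9/12.9 ≈ 0.698.

p̂_MAP = 0.698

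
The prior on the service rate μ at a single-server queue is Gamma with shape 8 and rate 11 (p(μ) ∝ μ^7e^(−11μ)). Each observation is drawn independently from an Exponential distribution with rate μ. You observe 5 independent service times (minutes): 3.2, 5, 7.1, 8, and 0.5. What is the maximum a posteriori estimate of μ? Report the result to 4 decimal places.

The Exponential(rate=μ) likelihood is ∝ μ^n e^(−μΣtᵢ). Here n = 5 and Σtᵢ = 3.2 + 5 + 7.1 + 8 + 0.5 = 23.8.
Posterior ∝ μ^7e^(−11μ) · μ^5e^(−23.8μ) = μ^12e^(−34.8μ), i.e. Gamma(13, 34.8).
Mode = (a−1)/b = 12/34.8 ≈ 0.3448.

μ̂_MAP = 0.3448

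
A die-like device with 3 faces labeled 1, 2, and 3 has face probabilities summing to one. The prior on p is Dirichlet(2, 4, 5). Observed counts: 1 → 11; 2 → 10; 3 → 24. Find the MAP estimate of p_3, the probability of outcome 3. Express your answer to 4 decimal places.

MAP estimate: 0.5283

The posterior is Dirichlet(αᵢ + nᵢ) = Dirichlet(13, 14, 29).
For a Dirichlet(a₁,…,a_K) with all aᵢ > 1, the mode has j-th component (aⱼ − 1)/(Σaᵢ − K).
Here Σaᵢ = 56 and K = 3, so p_3 = (29 − 1)/(56 − 3) = 28/53 ≈ 0.5283.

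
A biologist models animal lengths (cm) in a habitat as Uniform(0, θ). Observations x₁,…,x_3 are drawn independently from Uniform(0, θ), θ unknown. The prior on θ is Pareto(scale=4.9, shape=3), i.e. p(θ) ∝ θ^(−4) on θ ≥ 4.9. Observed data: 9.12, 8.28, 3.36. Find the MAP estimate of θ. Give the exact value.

The Uniform(0, θ) likelihood is θ^(−n) for θ ≥ max(xᵢ), zero otherwise. Here max(xᵢ) = 9.12.
Posterior ∝ θ^(−4) · θ^(−3) = θ^(−7) on θ ≥ max(4.9, 9.12) = 9.12.
This density is strictly decreasing in θ, so the posterior mode lies at the lower boundary of the support.

θ̂_MAP = 9.12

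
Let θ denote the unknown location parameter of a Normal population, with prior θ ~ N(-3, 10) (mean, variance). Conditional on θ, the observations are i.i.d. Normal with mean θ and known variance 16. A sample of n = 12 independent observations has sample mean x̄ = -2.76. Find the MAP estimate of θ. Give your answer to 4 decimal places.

θ̂_MAP = -2.7882

n = 12, x̄ = -2.76.
For a Normal prior and Normal likelihood with known variance, the posterior is Normal; its mode equals its mean, the precision-weighted average.
Prior precision 1/σ₀² = 1/10 = 0.1; data precision n/σ² = 12/16 = 0.75.
θ̂ = (0.1·(-3) + 0.75·(-2.76)) / (0.1 + 0.75) = (-2.37)/0.85 = -237/85 ≈ -2.7882.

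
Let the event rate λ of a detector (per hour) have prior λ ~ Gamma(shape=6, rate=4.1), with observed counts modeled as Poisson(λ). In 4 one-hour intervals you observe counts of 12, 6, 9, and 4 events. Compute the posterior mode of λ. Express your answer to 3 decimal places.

Σxᵢ = 12+6+9+4 = 31, with n = 4.
Posterior ∝ λ^5e^(−4.1λ) · λ^31e^(−4λ) = λ^36e^(−8.1λ), i.e. Gamma(shape=37, rate=8.1).
The mode of a Gamma(a, b) with a ≥ 1 (shape–rate) is (a−1)/b = 36/8.1 ≈ 4.444.

λ̂_MAP = 4.444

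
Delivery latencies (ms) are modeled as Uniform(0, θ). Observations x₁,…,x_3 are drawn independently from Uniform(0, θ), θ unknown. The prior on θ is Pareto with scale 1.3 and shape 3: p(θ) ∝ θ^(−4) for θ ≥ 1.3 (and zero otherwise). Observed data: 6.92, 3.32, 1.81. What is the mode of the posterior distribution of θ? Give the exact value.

The Uniform(0, θ) likelihood is θ^(−n) for θ ≥ max(xᵢ), zero otherwise. Here max(xᵢ) = 6.92.
Posterior ∝ θ^(−4) · θ^(−3) = θ^(−7) on θ ≥ max(1.3, 6.92) = 6.92.
This density is strictly decreasing in θ, so the posterior mode lies at the lower boundary of the support.

θ̂_MAP = 6.92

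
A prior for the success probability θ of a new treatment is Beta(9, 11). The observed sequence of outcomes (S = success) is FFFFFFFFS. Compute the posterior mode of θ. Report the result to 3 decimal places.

θ̂_MAP = 0.333

Prior: Beta(9, 11).
Data: 1 success in 9 trials (from the sequence). The binomial likelihood contributes θ(1−θ)^8, so the posterior is Beta(9+1, 11+8) = Beta(10, 19).
For Beta(a, b) with a, b > 1 the mode is (a−1)/(a+b−2) = 9/27 ≈ 0.333.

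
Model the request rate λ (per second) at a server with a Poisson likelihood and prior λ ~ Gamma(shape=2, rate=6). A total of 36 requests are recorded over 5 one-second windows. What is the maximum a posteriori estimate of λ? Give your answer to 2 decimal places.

Σxᵢ = 36, n = 5.
Posterior ∝ λe^(−6λ) · λ^36e^(−5λ) = λ^37e^(−11λ), i.e. Gamma(shape=38, rate=11).
The mode of a Gamma(a, b) with a ≥ 1 (shape–rate) is (a−1)/b = 37/11 ≈ 3.36.

λ̂_MAP = 3.36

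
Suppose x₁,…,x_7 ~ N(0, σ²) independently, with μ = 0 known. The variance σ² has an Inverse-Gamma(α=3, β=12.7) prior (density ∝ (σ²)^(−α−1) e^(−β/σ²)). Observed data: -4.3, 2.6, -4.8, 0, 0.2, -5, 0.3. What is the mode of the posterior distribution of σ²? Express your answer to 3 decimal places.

Sum of squared deviations about the known mean: SS = (-4.3−0)² + (2.6−0)² + (-4.8−0)² + (0−0)² + (0.2−0)² + (-5−0)² + (0.3−0)² = 73.42.
The Normal likelihood contributes (σ²)^(−n/2) exp(−SS/(2σ²)), so the posterior is Inverse-Gamma(α + n/2, β + SS/2) = Inverse-Gamma(6.5, 49.41).
The mode of Inverse-Gamma(a, b) is b/(a+1) = 49.41/7.5 ≈ 6.588.

σ̂²_MAP = 6.588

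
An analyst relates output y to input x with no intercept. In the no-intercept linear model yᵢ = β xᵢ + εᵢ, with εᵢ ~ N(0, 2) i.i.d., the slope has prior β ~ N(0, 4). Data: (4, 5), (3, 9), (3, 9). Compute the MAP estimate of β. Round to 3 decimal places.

β̂_MAP = 2.145

log p(β | y) = −Σ(yᵢ − βxᵢ)²/(2·2) − β²/(2·4) + const.
Setting the derivative to zero: Σxᵢ(yᵢ − βxᵢ)/2 − β/4 = 0, so β = Σxᵢyᵢ / (Σxᵢ² + σ²/τ²).
Σxᵢyᵢ = 4·5 + 3·9 + 3·9 = 74; Σxᵢ² = 34; σ²/τ² = 0.5.
β̂_MAP = 74 / (34 + 0.5) = 74/34.5 ≈ 2.145.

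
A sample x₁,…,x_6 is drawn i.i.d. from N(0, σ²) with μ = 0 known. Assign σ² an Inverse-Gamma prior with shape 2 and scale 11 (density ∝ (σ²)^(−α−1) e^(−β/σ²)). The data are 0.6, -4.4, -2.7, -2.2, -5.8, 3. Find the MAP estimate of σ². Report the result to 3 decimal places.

σ̂²_MAP = 8.041

Sum of squared deviations about the known mean: SS = (0.6−0)² + (-4.4−0)² + (-2.7−0)² + (-2.2−0)² + (-5.8−0)² + (3−0)² = 74.49.
The Normal likelihood contributes (σ²)^(−n/2) exp(−SS/(2σ²)), so the posterior is Inverse-Gamma(α + n/2, β + SS/2) = Inverse-Gamma(5, 48.245).
The mode of Inverse-Gamma(a, b) is b/(a+1) = 48.245/6 ≈ 8.041.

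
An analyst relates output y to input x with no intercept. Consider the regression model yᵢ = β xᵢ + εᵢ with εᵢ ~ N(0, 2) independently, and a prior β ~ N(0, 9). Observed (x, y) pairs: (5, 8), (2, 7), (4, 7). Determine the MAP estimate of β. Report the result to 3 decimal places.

log p(β | y) = −Σ(yᵢ − βxᵢ)²/(2·2) − β²/(2·9) + const.
Setting the derivative to zero: Σxᵢ(yᵢ − βxᵢ)/2 − β/9 = 0, so β = Σxᵢyᵢ / (Σxᵢ² + σ²/τ²).
Σxᵢyᵢ = 5·8 + 2·7 + 4·7 = 82; Σxᵢ² = 45; σ²/τ² = 2/9.
β̂_MAP = 82 / (45 + 2/9) = 82/(407/9) = 738/407 ≈ 1.813.

β̂_MAP = 1.813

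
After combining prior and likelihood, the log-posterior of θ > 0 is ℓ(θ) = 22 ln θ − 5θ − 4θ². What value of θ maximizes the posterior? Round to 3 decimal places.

θ̂_MAP = 1.375

ℓ'(θ) = 22/θ − 5 − 8θ. Setting this to zero and multiplying by θ: 8θ² + 5θ − 22 = 0.
θ = (−5 + √(5² + 4·8·22)) / (2·8) = (−5 + √729) / 16 = (−5 + 27)/16 = 11/8.
ℓ''(θ) = −22/θ² − 8 < 0, confirming a maximum.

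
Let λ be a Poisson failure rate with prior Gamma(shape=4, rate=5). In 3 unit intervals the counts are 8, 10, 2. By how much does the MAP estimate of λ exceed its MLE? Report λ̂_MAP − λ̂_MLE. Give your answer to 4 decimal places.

Σxᵢ = 20. Posterior is Gamma(24, 8); MAP = (24−1)/8 = 23/8 ≈ 2.87500.
MLE = x̄ = 20/3 ≈ 6.66667.
Difference = 23/8 − 20/3 = -91/24 ≈ -3.7917.

MAP − MLE = -3.7917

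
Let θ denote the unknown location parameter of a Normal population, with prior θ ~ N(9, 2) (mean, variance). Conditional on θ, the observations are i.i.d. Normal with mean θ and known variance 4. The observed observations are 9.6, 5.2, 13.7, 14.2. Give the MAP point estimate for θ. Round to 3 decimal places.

θ̂_MAP = 10.117

n = 4; x̄ = (9.6 + 5.2 + 13.7 + 14.2)/4 = 42.7/4 = 10.675.
For a Normal prior and Normal likelihood with known variance, the posterior is Normal; its mode equals its mean, the precision-weighted average.
Prior precision 1/σ₀² = 1/2 = 0.5; data precision n/σ² = 4/4 = 1.
θ̂ = (0.5·9 + 1·10.675) / (0.5 + 1) = 15.175/1.5 = 607/60 ≈ 10.117.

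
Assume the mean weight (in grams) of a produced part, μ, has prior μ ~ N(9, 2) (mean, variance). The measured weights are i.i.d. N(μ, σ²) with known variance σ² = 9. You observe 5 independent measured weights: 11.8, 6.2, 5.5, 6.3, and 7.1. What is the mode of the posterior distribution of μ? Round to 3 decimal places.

μ̂_MAP = 8.147

n = 5; x̄ = (11.8 + 6.2 + 5.5 + 6.3 + 7.1)/5 = 36.9/5 = 7.38.
For a Normal prior and Normal likelihood with known variance, the posterior is Normal; its mode equals its mean, the precision-weighted average.
Prior precision 1/σ₀² = 1/2 = 0.5; data precision n/σ² = 5/9.
μ̂ = (0.5·9 + (5/9)·7.38) / (0.5 + 5/9) = 8.6/(19/18) = 774/95 ≈ 8.147.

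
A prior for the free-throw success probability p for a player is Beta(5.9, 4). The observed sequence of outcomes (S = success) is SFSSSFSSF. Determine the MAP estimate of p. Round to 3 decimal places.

p̂_MAP = 0.645

Prior: Beta(5.9, 4).
Data: 6 successes in 9 trials (from the sequence). The binomial likelihood contributes p^6(1−p)^3, so the posterior is Beta(5.9+6, 4+3) = Beta(11.9, 7).
For Beta(a, b) with a, b > 1 the mode is (a−1)/(a+b−2) = 10.9/16.9 ≈ 0.645.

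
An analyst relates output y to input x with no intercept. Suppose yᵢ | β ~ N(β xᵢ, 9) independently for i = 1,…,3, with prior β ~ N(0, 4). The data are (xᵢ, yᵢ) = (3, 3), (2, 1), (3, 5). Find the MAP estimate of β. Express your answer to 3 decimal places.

β̂_MAP = 1.072

log p(β | y) = −Σ(yᵢ − βxᵢ)²/(2·9) − β²/(2·4) + const.
Setting the derivative to zero: Σxᵢ(yᵢ − βxᵢ)/9 − β/4 = 0, so β = Σxᵢyᵢ / (Σxᵢ² + σ²/τ²).
Σxᵢyᵢ = 3·3 + 2·1 + 3·5 = 26; Σxᵢ² = 22; σ²/τ² = 2.25.
β̂_MAP = 26 / (22 + 2.25) = 26/24.25 ≈ 1.072.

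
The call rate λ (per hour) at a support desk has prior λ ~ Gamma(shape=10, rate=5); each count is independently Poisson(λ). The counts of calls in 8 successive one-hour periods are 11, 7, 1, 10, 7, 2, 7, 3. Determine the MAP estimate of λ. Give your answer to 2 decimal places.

Σxᵢ = 11+7+1+10+7+2+7+3 = 48, with n = 8.
Posterior ∝ λ^9e^(−5λ) · λ^48e^(−8λ) = λ^57e^(−13λ), i.e. Gamma(shape=58, rate=13).
The mode of a Gamma(a, b) with a ≥ 1 (shape–rate) is (a−1)/b = 57/13 ≈ 4.38.

λ̂_MAP = 4.38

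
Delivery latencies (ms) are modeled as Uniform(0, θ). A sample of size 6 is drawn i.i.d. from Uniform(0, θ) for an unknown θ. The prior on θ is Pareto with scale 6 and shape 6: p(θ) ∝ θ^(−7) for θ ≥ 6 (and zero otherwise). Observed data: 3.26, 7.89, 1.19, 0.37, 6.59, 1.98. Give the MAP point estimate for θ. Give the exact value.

θ̂_MAP = 7.89

The Uniform(0, θ) likelihood is θ^(−n) for θ ≥ max(xᵢ), zero otherwise. Here max(xᵢ) = 7.89.
Posterior ∝ θ^(−7) · θ^(−6) = θ^(−13) on θ ≥ max(6, 7.89) = 7.89.
This density is strictly decreasing in θ, so the posterior mode lies at the lower boundary of the support.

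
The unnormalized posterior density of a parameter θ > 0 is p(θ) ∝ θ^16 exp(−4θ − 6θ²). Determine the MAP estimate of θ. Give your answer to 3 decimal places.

ℓ'(θ) = 16/θ − 4 − 12θ. Setting this to zero and multiplying by θ: 12θ² + 4θ − 16 = 0.
θ = (−4 + √(4² + 4·12·16)) / (2·12) = (−4 + √784) / 24 = (−4 + 28)/24 = 1.
ℓ''(θ) = −16/θ² − 12 < 0, confirming a maximum.

θ̂_MAP = 1.000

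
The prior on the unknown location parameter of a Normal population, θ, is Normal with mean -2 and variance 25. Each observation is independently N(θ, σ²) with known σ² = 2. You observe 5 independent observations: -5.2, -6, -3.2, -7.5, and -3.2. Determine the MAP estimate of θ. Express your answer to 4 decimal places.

θ̂_MAP = -4.9724

n = 5; x̄ = ((-5.2) + (-6) + (-3.2) + (-7.5) + (-3.2))/5 = -25.1/5 = -5.02.
For a Normal prior and Normal likelihood with known variance, the posterior is Normal; its mode equals its mean, the precision-weighted average.
Prior precision 1/σ₀² = 1/25 = 0.04; data precision n/σ² = 5/2 = 2.5.
θ̂ = (0.04·(-2) + 2.5·(-5.02)) / (0.04 + 2.5) = (-12.63)/2.54 = -1263/254 ≈ -4.9724.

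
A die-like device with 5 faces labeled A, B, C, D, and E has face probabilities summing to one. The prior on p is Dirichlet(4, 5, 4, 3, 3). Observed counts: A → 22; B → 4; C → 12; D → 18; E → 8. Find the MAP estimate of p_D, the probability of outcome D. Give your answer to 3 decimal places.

The posterior is Dirichlet(αᵢ + nᵢ) = Dirichlet(26, 9, 16, 21, 11).
For a Dirichlet(a₁,…,a_K) with all aᵢ > 1, the mode has j-th component (aⱼ − 1)/(Σaᵢ − K).
Here Σaᵢ = 83 and K = 5, so p_D = (21 − 1)/(83 − 5) = 20/78 ≈ 0.256.

MAP estimate of p_D = 0.256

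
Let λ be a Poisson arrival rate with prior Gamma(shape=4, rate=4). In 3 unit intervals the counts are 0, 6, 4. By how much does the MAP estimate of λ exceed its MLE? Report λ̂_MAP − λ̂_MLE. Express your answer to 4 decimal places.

MAP − MLE = -1.4762

Σxᵢ = 10. Posterior is Gamma(14, 7); MAP = (14−1)/7 = 13/7 ≈ 1.85714.
MLE = x̄ = 10/3 ≈ 3.33333.
Difference = 13/7 − 10/3 = -31/21 ≈ -1.4762.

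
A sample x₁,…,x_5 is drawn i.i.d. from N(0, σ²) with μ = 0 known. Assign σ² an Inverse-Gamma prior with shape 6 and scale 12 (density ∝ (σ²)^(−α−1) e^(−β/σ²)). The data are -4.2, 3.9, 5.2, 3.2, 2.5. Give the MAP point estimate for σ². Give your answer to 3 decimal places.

Sum of squared deviations about the known mean: SS = (-4.2−0)² + (3.9−0)² + (5.2−0)² + (3.2−0)² + (2.5−0)² = 76.38.
The Normal likelihood contributes (σ²)^(−n/2) exp(−SS/(2σ²)), so the posterior is Inverse-Gamma(α + n/2, β + SS/2) = Inverse-Gamma(8.5, 50.19).
The mode of Inverse-Gamma(a, b) is b/(a+1) = 50.19/9.5 ≈ 5.283.

σ̂²_MAP = 5.283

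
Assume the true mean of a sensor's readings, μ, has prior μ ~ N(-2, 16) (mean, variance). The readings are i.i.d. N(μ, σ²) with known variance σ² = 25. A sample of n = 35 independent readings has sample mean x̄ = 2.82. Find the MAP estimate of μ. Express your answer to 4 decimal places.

μ̂_MAP = 2.6140

n = 35, x̄ = 2.82.
For a Normal prior and Normal likelihood with known variance, the posterior is Normal; its mode equals its mean, the precision-weighted average.
Prior precision 1/σ₀² = 1/16 = 0.0625; data precision n/σ² = 35/25 = 1.4.
μ̂ = (0.0625·(-2) + 1.4·2.82) / (0.0625 + 1.4) = 3.823/1.4625 = 7646/2925 ≈ 2.6140.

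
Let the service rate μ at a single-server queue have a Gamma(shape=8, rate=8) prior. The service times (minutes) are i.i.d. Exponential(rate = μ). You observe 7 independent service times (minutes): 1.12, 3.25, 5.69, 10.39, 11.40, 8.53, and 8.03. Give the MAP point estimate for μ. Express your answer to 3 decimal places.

The Exponential(rate=μ) likelihood is ∝ μ^n e^(−μΣtᵢ). Here n = 7 and Σtᵢ = 1.12 + 3.25 + 5.69 + 10.39 + 11.40 + 8.53 + 8.03 = 48.41.
Posterior ∝ μ^7e^(−8μ) · μ^7e^(−48.41μ) = μ^14e^(−56.41μ), i.e. Gamma(15, 56.41).
Mode = (a−1)/b = 14/56.41 ≈ 0.248.

μ̂_MAP = 0.248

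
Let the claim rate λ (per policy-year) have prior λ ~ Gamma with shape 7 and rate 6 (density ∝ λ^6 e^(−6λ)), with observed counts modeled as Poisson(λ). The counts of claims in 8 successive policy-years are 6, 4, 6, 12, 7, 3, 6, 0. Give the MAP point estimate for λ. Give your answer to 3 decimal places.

λ̂_MAP = 3.571

Σxᵢ = 6+4+6+12+7+3+6+0 = 44, with n = 8.
Posterior ∝ λ^6e^(−6λ) · λ^44e^(−8λ) = λ^50e^(−14λ), i.e. Gamma(shape=51, rate=14).
The mode of a Gamma(a, b) with a ≥ 1 (shape–rate) is (a−1)/b = 50/14 ≈ 3.571.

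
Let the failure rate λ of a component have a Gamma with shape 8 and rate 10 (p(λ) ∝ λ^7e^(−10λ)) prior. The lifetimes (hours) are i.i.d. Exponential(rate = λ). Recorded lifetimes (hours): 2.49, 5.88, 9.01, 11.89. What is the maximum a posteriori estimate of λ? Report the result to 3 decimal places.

The Exponential(rate=λ) likelihood is ∝ λ^n e^(−λΣtᵢ). Here n = 4 and Σtᵢ = 2.49 + 5.88 + 9.01 + 11.89 = 29.27.
Posterior ∝ λ^7e^(−10λ) · λ^4e^(−29.27λ) = λ^11e^(−39.27λ), i.e. Gamma(12, 39.27).
Mode = (a−1)/b = 11/39.27 ≈ 0.280.

λ̂_MAP = 0.280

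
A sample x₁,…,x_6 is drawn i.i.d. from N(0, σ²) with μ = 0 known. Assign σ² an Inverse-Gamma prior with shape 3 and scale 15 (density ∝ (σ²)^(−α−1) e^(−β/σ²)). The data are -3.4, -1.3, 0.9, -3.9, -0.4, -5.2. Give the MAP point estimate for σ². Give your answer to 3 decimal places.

Sum of squared deviations about the known mean: SS = (-3.4−0)² + (-1.3−0)² + (0.9−0)² + (-3.9−0)² + (-0.4−0)² + (-5.2−0)² = 56.47.
The Normal likelihood contributes (σ²)^(−n/2) exp(−SS/(2σ²)), so the posterior is Inverse-Gamma(α + n/2, β + SS/2) = Inverse-Gamma(6, 43.235).
The mode of Inverse-Gamma(a, b) is b/(a+1) = 43.235/7 ≈ 6.176.

σ̂²_MAP = 6.176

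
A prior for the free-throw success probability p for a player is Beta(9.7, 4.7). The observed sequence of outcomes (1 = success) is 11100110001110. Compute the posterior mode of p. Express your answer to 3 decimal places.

Prior: Beta(9.7, 4.7).
Data: 8 successes in 14 trials (from the sequence). The binomial likelihood contributes p^8(1−p)^6, so the posterior is Beta(9.7+8, 4.7+6) = Beta(17.7, 10.7).
For Beta(a, b) with a, b > 1 the mode is (a−1)/(a+b−2) = 16.7/26.4 ≈ 0.633.

p̂_MAP = 0.633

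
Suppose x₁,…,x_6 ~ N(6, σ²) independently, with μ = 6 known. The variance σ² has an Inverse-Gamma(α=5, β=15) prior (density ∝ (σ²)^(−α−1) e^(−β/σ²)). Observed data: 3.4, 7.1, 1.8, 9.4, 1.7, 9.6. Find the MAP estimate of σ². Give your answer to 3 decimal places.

Sum of squared deviations about the known mean: SS = (3.4−6)² + (7.1−6)² + (1.8−6)² + (9.4−6)² + (1.7−6)² + (9.6−6)² = 68.62.
The Normal likelihood contributes (σ²)^(−n/2) exp(−SS/(2σ²)), so the posterior is Inverse-Gamma(α + n/2, β + SS/2) = Inverse-Gamma(8, 49.31).
The mode of Inverse-Gamma(a, b) is b/(a+1) = 49.31/9 ≈ 5.479.

σ̂²_MAP = 5.479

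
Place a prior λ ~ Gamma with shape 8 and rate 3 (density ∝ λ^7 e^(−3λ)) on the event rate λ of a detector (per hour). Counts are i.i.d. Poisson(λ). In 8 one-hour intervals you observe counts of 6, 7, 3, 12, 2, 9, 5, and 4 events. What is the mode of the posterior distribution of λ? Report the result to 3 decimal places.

λ̂_MAP = 5.000

Σxᵢ = 6+7+3+12+2+9+5+4 = 48, with n = 8.
Posterior ∝ λ^7e^(−3λ) · λ^48e^(−8λ) = λ^55e^(−11λ), i.e. Gamma(shape=56, rate=11).
The mode of a Gamma(a, b) with a ≥ 1 (shape–rate) is (a−1)/b = 55/11 ≈ 5.000.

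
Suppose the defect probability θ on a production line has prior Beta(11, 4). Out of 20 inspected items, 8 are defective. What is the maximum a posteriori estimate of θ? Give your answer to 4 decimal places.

θ̂_MAP = 0.5455

Prior: Beta(11, 4).
Data: 8 successes in 20 trials. The binomial likelihood contributes θ^8(1−θ)^12, so the posterior is Beta(11+8, 4+12) = Beta(19, 16).
For Beta(a, b) with a, b > 1 the mode is (a−1)/(a+b−2) = 18/33 ≈ 0.5455.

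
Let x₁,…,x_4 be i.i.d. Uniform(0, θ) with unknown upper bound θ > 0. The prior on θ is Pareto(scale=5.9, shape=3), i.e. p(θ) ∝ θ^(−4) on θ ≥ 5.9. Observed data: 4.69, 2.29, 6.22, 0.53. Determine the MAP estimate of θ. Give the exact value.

The Uniform(0, θ) likelihood is θ^(−n) for θ ≥ max(xᵢ), zero otherwise. Here max(xᵢ) = 6.22.
Posterior ∝ θ^(−4) · θ^(−4) = θ^(−8) on θ ≥ max(5.9, 6.22) = 6.22.
This density is strictly decreasing in θ, so the posterior mode lies at the lower boundary of the support.

θ̂_MAP = 6.22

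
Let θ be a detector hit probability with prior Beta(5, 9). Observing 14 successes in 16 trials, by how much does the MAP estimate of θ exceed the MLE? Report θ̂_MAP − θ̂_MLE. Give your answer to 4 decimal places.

Posterior is Beta(19, 11); MAP = (19−1)/(30−2) = 18/28 ≈ 0.64286.
MLE ignores the prior: θ̂_MLE = k/n = 14/16 ≈ 0.87500.
Difference = 18/28 − 14/16 = -13/56 ≈ -0.2321.

MAP − MLE = -0.2321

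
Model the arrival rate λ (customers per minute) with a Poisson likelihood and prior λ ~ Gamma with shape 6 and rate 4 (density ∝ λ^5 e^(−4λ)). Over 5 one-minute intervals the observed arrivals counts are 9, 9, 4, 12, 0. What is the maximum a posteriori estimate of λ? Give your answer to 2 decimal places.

Σxᵢ = 9+9+4+12+0 = 34, with n = 5.
Posterior ∝ λ^5e^(−4λ) · λ^34e^(−5λ) = λ^39e^(−9λ), i.e. Gamma(shape=40, rate=9).
The mode of a Gamma(a, b) with a ≥ 1 (shape–rate) is (a−1)/b = 39/9 ≈ 4.33.

λ̂_MAP = 4.33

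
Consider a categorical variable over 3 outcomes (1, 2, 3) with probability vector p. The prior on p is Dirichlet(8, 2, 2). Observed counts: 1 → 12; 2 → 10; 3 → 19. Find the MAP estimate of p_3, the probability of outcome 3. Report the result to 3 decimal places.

The posterior is Dirichlet(αᵢ + nᵢ) = Dirichlet(20, 12, 21).
For a Dirichlet(a₁,…,a_K) with all aᵢ > 1, the mode has j-th component (aⱼ − 1)/(Σaᵢ − K).
Here Σaᵢ = 53 and K = 3, so p_3 = (21 − 1)/(53 − 3) = 20/50 ≈ 0.400.

MAP estimate: 0.400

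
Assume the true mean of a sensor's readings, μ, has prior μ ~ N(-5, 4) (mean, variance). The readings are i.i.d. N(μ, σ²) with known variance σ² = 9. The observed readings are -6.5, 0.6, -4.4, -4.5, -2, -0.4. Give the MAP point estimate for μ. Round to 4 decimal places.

n = 6; x̄ = ((-6.5) + 0.6 + (-4.4) + (-4.5) + (-2) + (-0.4))/6 = -17.2/6 = -43/15 ≈ -2.8667.
For a Normal prior and Normal likelihood with known variance, the posterior is Normal; its mode equals its mean, the precision-weighted average.
Prior precision 1/σ₀² = 1/4 = 0.25; data precision n/σ² = 6/9 = 2/3.
μ̂ = (0.25·(-5) + (2/3)·(-43/15)) / (0.25 + 2/3) = (-569/180)/(11/12) = -569/165 ≈ -3.4485.

μ̂_MAP = -3.4485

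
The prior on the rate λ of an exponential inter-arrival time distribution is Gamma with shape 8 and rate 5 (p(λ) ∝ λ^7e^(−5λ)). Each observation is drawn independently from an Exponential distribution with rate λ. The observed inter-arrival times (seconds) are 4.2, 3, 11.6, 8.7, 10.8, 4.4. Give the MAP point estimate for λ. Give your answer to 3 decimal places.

λ̂_MAP = 0.273

The Exponential(rate=λ) likelihood is ∝ λ^n e^(−λΣtᵢ). Here n = 6 and Σtᵢ = 4.2 + 3 + 11.6 + 8.7 + 10.8 + 4.4 = 42.7.
Posterior ∝ λ^7e^(−5λ) · λ^6e^(−42.7λ) = λ^13e^(−47.7λ), i.e. Gamma(14, 47.7).
Mode = (a−1)/b = 13/47.7 ≈ 0.273.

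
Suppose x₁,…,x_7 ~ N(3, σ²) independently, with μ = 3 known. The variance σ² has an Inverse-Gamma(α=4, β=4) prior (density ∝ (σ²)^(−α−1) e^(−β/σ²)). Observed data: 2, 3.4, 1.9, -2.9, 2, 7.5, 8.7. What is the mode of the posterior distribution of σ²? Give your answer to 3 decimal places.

Sum of squared deviations about the known mean: SS = (2−3)² + (3.4−3)² + (1.9−3)² + (-2.9−3)² + (2−3)² + (7.5−3)² + (8.7−3)² = 90.92.
The Normal likelihood contributes (σ²)^(−n/2) exp(−SS/(2σ²)), so the posterior is Inverse-Gamma(α + n/2, β + SS/2) = Inverse-Gamma(7.5, 49.46).
The mode of Inverse-Gamma(a, b) is b/(a+1) = 49.46/8.5 ≈ 5.819.

σ̂²_MAP = 5.819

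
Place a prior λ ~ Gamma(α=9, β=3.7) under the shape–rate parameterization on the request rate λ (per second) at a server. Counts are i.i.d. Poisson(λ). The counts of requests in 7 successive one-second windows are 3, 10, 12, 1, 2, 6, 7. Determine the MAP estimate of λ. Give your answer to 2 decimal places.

Σxᵢ = 3+10+12+1+2+6+7 = 41, with n = 7.
Posterior ∝ λ^8e^(−3.7λ) · λ^41e^(−7λ) = λ^49e^(−10.7λ), i.e. Gamma(shape=50, rate=10.7).
The mode of a Gamma(a, b) with a ≥ 1 (shape–rate) is (a−1)/b = 49/10.7 ≈ 4.58.

λ̂_MAP = 4.58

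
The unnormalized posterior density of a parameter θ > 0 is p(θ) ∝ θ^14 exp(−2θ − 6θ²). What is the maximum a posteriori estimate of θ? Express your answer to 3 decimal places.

ℓ'(θ) = 14/θ − 2 − 12θ. Setting this to zero and multiplying by θ: 12θ² + 2θ − 14 = 0.
θ = (−2 + √(2² + 4·12·14)) / (2·12) = (−2 + √676) / 24 = (−2 + 26)/24 = 1.
ℓ''(θ) = −14/θ² − 12 < 0, confirming a maximum.

θ̂_MAP = 1.000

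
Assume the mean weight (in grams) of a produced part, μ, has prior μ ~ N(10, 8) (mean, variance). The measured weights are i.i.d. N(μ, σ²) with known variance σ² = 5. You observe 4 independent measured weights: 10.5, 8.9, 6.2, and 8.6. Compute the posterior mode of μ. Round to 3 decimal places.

n = 4; x̄ = (10.5 + 8.9 + 6.2 + 8.6)/4 = 34.2/4 = 8.55.
For a Normal prior and Normal likelihood with known variance, the posterior is Normal; its mode equals its mean, the precision-weighted average.
Prior precision 1/σ₀² = 1/8 = 0.125; data precision n/σ² = 4/5 = 0.8.
μ̂ = (0.125·10 + 0.8·8.55) / (0.125 + 0.8) = 8.09/0.925 = 1618/185 ≈ 8.746.

μ̂_MAP = 8.746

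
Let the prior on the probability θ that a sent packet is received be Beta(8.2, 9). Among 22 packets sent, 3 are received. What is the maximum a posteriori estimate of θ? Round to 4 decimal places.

θ̂_MAP = 0.2742

Prior: Beta(8.2, 9).
Data: 3 successes in 22 trials. The binomial likelihood contributes θ^3(1−θ)^19, so the posterior is Beta(8.2+3, 9+19) = Beta(11.2, 28).
For Beta(a, b) with a, b > 1 the mode is (a−1)/(a+b−2) = 10.2/37.2 ≈ 0.2742.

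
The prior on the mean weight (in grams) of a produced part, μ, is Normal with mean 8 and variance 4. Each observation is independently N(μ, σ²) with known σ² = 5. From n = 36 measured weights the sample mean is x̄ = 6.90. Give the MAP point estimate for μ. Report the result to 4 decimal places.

μ̂_MAP = 6.9369

n = 36, x̄ = 6.90.
For a Normal prior and Normal likelihood with known variance, the posterior is Normal; its mode equals its mean, the precision-weighted average.
Prior precision 1/σ₀² = 1/4 = 0.25; data precision n/σ² = 36/5 = 7.2.
μ̂ = (0.25·8 + 7.2·6.9) / (0.25 + 7.2) = 51.68/7.45 = 5168/745 ≈ 6.9369.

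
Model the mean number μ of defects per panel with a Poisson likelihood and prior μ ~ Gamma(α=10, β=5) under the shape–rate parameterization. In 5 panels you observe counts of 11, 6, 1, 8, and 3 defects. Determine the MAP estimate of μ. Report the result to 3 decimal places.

Σxᵢ = 11+6+1+8+3 = 29, with n = 5.
Posterior ∝ μ^9e^(−5μ) · μ^29e^(−5μ) = μ^38e^(−10μ), i.e. Gamma(shape=39, rate=10).
The mode of a Gamma(a, b) with a ≥ 1 (shape–rate) is (a−1)/b = 38/10 ≈ 3.800.

μ̂_MAP = 3.800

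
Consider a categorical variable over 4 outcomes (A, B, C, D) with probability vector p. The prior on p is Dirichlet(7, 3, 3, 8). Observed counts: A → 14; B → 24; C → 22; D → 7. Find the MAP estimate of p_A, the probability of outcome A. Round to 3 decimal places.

The posterior is Dirichlet(αᵢ + nᵢ) = Dirichlet(21, 27, 25, 15).
For a Dirichlet(a₁,…,a_K) with all aᵢ > 1, the mode has j-th component (aⱼ − 1)/(Σaᵢ − K).
Here Σaᵢ = 88 and K = 4, so p_A = (21 − 1)/(88 − 4) = 20/84 ≈ 0.238.

MAP estimate of p_A = 0.238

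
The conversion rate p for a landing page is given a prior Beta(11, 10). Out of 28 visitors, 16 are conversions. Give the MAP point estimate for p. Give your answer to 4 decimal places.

Prior: Beta(11, 10).
Data: 16 successes in 28 trials. The binomial likelihood contributes p^16(1−p)^12, so the posterior is Beta(11+16, 10+12) = Beta(27, 22).
For Beta(a, b) with a, b > 1 the mode is (a−1)/(a+b−2) = 26/47 ≈ 0.5532.

p̂_MAP = 0.5532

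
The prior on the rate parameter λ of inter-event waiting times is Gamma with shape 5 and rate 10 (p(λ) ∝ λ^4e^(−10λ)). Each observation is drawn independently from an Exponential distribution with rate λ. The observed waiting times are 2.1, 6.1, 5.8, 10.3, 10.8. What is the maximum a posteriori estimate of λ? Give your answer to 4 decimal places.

The Exponential(rate=λ) likelihood is ∝ λ^n e^(−λΣtᵢ). Here n = 5 and Σtᵢ = 2.1 + 6.1 + 5.8 + 10.3 + 10.8 = 35.1.
Posterior ∝ λ^4e^(−10λ) · λ^5e^(−35.1λ) = λ^9e^(−45.1λ), i.e. Gamma(10, 45.1).
Mode = (a−1)/b = 9/45.1 ≈ 0.1996.

λ̂_MAP = 0.1996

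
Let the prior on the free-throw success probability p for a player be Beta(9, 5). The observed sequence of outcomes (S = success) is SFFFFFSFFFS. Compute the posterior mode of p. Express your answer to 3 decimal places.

p̂_MAP = 0.478

Prior: Beta(9, 5).
Data: 3 successes in 11 trials (from the sequence). The binomial likelihood contributes p^3(1−p)^8, so the posterior is Beta(9+3, 5+8) = Beta(12, 13).
For Beta(a, b) with a, b > 1 the mode is (a−1)/(a+b−2) = 11/23 ≈ 0.478.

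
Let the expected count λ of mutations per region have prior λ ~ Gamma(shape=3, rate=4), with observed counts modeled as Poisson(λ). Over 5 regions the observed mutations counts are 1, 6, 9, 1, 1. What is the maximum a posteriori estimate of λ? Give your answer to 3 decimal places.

λ̂_MAP = 2.222

Σxᵢ = 1+6+9+1+1 = 18, with n = 5.
Posterior ∝ λ^2e^(−4λ) · λ^18e^(−5λ) = λ^20e^(−9λ), i.e. Gamma(shape=21, rate=9).
The mode of a Gamma(a, b) with a ≥ 1 (shape–rate) is (a−1)/b = 20/9 ≈ 2.222.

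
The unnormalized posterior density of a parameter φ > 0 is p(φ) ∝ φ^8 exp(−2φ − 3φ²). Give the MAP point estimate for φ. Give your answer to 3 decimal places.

φ̂_MAP = 1.000

ℓ'(φ) = 8/φ − 2 − 6φ. Setting this to zero and multiplying by φ: 6φ² + 2φ − 8 = 0.
φ = (−2 + √(2² + 4·6·8)) / (2·6) = (−2 + √196) / 12 = (−2 + 14)/12 = 1.
ℓ''(φ) = −8/φ² − 6 < 0, confirming a maximum.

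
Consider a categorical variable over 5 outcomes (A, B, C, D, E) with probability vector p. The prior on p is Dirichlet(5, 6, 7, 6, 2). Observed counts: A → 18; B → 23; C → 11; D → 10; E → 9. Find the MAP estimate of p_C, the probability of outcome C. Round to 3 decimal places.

MAP estimate of p_C = 0.185

The posterior is Dirichlet(αᵢ + nᵢ) = Dirichlet(23, 29, 18, 16, 11).
For a Dirichlet(a₁,…,a_K) with all aᵢ > 1, the mode has j-th component (aⱼ − 1)/(Σaᵢ − K).
Here Σaᵢ = 97 and K = 5, so p_C = (18 − 1)/(97 − 5) = 17/92 ≈ 0.185.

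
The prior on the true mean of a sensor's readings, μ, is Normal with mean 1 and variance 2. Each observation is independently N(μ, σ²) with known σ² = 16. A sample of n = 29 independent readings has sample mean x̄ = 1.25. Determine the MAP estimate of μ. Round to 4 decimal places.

μ̂_MAP = 1.1959

n = 29, x̄ = 1.25.
For a Normal prior and Normal likelihood with known variance, the posterior is Normal; its mode equals its mean, the precision-weighted average.
Prior precision 1/σ₀² = 1/2 = 0.5; data precision n/σ² = 29/16 = 1.8125.
μ̂ = (0.5·1 + 1.8125·1.25) / (0.5 + 1.8125) = 2.765625/2.3125 = 177/148 ≈ 1.1959.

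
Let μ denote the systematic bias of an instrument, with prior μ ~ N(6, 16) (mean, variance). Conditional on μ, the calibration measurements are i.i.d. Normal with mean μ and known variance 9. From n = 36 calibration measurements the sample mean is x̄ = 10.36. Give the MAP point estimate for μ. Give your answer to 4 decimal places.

μ̂_MAP = 10.2929

n = 36, x̄ = 10.36.
For a Normal prior and Normal likelihood with known variance, the posterior is Normal; its mode equals its mean, the precision-weighted average.
Prior precision 1/σ₀² = 1/16 = 0.0625; data precision n/σ² = 36/9 = 4.
μ̂ = (0.0625·6 + 4·10.36) / (0.0625 + 4) = 41.815/4.0625 = 16726/1625 ≈ 10.2929.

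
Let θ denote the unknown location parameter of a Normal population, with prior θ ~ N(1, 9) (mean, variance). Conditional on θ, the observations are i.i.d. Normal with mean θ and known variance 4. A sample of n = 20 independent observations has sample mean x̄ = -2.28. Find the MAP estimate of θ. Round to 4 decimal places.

θ̂_MAP = -2.2087

n = 20, x̄ = -2.28.
For a Normal prior and Normal likelihood with known variance, the posterior is Normal; its mode equals its mean, the precision-weighted average.
Prior precision 1/σ₀² = 1/9; data precision n/σ² = 20/4 = 5.
θ̂ = ((1/9)·1 + 5·(-2.28)) / (1/9 + 5) = (-508/45)/(46/9) = -254/115 ≈ -2.2087.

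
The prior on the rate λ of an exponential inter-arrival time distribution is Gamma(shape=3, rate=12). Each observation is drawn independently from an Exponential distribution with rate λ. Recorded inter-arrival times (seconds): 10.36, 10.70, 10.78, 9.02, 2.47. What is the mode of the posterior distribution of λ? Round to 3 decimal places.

The Exponential(rate=λ) likelihood is ∝ λ^n e^(−λΣtᵢ). Here n = 5 and Σtᵢ = 10.36 + 10.70 + 10.78 + 9.02 + 2.47 = 43.33.
Posterior ∝ λ^2e^(−12λ) · λ^5e^(−43.33λ) = λ^7e^(−55.33λ), i.e. Gamma(8, 55.33).
Mode = (a−1)/b = 7/55.33 ≈ 0.127.

λ̂_MAP = 0.127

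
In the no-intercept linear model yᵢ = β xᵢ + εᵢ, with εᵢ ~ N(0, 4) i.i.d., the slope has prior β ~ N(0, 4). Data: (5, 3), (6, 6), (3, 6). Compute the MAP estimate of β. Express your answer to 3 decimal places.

log p(β | y) = −Σ(yᵢ − βxᵢ)²/(2·4) − β²/(2·4) + const.
Setting the derivative to zero: Σxᵢ(yᵢ − βxᵢ)/4 − β/4 = 0, so β = Σxᵢyᵢ / (Σxᵢ² + σ²/τ²).
Σxᵢyᵢ = 5·3 + 6·6 + 3·6 = 69; Σxᵢ² = 70; σ²/τ² = 1.
β̂_MAP = 69 / (70 + 1) = 69/71 ≈ 0.972.

β̂_MAP = 0.972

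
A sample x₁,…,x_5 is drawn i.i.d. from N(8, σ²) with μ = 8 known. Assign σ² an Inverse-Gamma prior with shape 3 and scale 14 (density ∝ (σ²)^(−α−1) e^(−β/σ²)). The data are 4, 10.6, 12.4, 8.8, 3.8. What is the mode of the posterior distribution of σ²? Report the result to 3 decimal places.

σ̂²_MAP = 6.800

Sum of squared deviations about the known mean: SS = (4−8)² + (10.6−8)² + (12.4−8)² + (8.8−8)² + (3.8−8)² = 60.4.
The Normal likelihood contributes (σ²)^(−n/2) exp(−SS/(2σ²)), so the posterior is Inverse-Gamma(α + n/2, β + SS/2) = Inverse-Gamma(5.5, 44.2).
The mode of Inverse-Gamma(a, b) is b/(a+1) = 44.2/6.5 ≈ 6.800.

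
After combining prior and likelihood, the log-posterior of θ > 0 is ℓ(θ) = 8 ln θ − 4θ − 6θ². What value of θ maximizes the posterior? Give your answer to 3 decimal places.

θ̂_MAP = 0.667

ℓ'(θ) = 8/θ − 4 − 12θ. Setting this to zero and multiplying by θ: 12θ² + 4θ − 8 = 0.
θ = (−4 + √(4² + 4·12·8)) / (2·12) = (−4 + √400) / 24 = (−4 + 20)/24 = 2/3.
ℓ''(θ) = −8/θ² − 12 < 0, confirming a maximum.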